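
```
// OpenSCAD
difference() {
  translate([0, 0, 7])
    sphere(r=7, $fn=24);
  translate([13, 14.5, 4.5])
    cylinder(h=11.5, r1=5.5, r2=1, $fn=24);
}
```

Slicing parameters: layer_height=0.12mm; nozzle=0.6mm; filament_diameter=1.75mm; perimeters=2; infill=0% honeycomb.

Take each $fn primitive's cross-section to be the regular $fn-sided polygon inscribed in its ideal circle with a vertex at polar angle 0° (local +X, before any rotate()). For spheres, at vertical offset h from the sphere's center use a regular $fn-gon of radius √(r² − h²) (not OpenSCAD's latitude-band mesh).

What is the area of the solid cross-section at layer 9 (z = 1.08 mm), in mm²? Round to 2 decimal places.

43.34 mm²

At z = 1.08 mm: the sphere: section is a regular 24-gon, circumradius = √(r²−h²) = √(7²−5.92²) = 3.735 (area = (24/2)·3.735²·sin(360°/24) = 43.34 mm²); the cone at (13, 14.5) does not reach this height (z outside [4.5, 16]); Subtracting the remaining from the first: none of the subtracted shapes is present at this height, so the r=7 sphere is unchanged — area = 43.34 mm². Overall, the cross-section is a single solid region. Net area = 43.34 mm².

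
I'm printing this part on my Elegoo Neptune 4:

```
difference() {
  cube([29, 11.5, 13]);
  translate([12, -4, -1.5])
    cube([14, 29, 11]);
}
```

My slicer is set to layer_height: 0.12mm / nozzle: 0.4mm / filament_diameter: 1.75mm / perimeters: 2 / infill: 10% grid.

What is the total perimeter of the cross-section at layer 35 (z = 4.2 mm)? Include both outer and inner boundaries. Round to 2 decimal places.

76.00 mm

At z = 4.2 mm: the cube is present — its section is the full 29×11.5 rectangle (perimeter 81.00 mm); the 14×29 cube at (12, -4) contributes its full rectangle (perimeter 86.00 mm); Subtracting the remaining from the first: starting from the 29×11.5 cube, the 14×29 cube at (12, -4) partially overlaps it — only the 161.00 mm² overlap (of its 406.00 mm²) is removed, clipping the outline — boundary = 76.00 mm. Overall, the cross-section has 2 separate islands. Total boundary length (outer) = 76.00 mm.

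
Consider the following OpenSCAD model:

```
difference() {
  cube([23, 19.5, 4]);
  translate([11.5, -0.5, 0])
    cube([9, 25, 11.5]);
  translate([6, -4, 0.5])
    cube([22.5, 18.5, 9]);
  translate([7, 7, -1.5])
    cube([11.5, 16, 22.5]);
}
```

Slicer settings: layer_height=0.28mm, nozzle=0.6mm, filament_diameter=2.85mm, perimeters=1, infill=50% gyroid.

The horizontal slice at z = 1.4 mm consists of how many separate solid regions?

2

At z = 1.4 mm: the cube (footprint 23×19.5) is included at this height; the 9×25 cube at (11.5, -0.5) contributes its full rectangle; the 22.5×18.5 cube at (6, -4) contributes its full rectangle; the 11.5×16 cube at (7, 7) contributes its full rectangle; Subtracting the remaining from the first: starting from the 23×19.5 cube, the 9×25 cube at (11.5, -0.5) partially overlaps it — only the 175.50 mm² overlap (of its 225.00 mm²) is removed, clipping the outline; the 22.5×18.5 cube at (6, -4) partially overlaps it — only the 116.00 mm² overlap (of its 416.25 mm²) is removed, clipping the outline; the 11.5×16 cube at (7, 7) partially overlaps it — only the 22.50 mm² overlap (of its 184.00 mm²) is removed, clipping the outline — 2 connected regions. The result has 2 disconnected regions.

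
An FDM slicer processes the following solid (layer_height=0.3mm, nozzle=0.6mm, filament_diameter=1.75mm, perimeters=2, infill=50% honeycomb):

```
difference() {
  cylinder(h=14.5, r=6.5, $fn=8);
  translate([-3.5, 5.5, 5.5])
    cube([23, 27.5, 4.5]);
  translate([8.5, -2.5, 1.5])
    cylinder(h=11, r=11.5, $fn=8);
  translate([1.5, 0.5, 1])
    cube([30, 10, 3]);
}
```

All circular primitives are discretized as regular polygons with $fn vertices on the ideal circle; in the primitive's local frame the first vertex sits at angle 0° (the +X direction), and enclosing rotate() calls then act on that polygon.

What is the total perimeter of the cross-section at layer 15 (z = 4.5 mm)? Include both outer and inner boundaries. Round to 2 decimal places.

32.82 mm

At z = 4.5 mm: the r=6.5 cylinder contributes a regular 8-gon of circumradius 6.5 (perimeter = 2·8·6.500·sin(180°/8) = 39.80 mm); the cube at (-3.5, 5.5) does not reach this height (z outside [5.5, 10]); the r=11.5 cylinder at (8.5, -2.5) gives a regular 8-gon of circumradius 11.5 (constant along its height) (perimeter = 2·8·11.500·sin(180°/8) = 70.41 mm); the cube at (1.5, 0.5) is not intersected at this z (z outside [1, 4]); Subtracting the remaining from the first: starting from the r=6.5 cylinder, the r=11.5 cylinder at (8.5, -2.5) partially overlaps it — only the 78.09 mm² overlap (of its 374.06 mm²) is removed, clipping the outline — boundary = 32.82 mm. Overall, the cross-section is a single solid region. Total boundary length (outer) = 32.82 mm.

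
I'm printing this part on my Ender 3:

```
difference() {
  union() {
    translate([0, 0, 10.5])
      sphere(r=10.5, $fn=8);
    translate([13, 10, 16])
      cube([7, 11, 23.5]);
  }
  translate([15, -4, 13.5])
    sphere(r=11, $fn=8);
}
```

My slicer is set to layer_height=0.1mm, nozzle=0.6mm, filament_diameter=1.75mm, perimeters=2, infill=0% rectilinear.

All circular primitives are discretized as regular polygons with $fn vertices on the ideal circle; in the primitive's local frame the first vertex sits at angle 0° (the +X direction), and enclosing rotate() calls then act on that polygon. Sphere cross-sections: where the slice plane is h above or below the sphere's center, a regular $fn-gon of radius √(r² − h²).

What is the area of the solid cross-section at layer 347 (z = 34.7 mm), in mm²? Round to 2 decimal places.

77.00 mm²

At z = 34.7 mm: the sphere does not reach this height (|z−center|=24.200 > r=10.5); the cube at (13, 10) is present — its section is the full 7×11 rectangle (area 77.00 mm²); Combining (union): only the 7×11 cube at (13, 10) is present, so the union is just that shape — area = 77.00 mm²; the sphere at (15, -4) is absent (|z−center|=21.200 > r=11); Subtracting the remaining from the first: none of the subtracted shapes is present at this height, so that combined region is unchanged — area = 77.00 mm². Overall, the cross-section is a single solid region. Net area = 77.00 mm².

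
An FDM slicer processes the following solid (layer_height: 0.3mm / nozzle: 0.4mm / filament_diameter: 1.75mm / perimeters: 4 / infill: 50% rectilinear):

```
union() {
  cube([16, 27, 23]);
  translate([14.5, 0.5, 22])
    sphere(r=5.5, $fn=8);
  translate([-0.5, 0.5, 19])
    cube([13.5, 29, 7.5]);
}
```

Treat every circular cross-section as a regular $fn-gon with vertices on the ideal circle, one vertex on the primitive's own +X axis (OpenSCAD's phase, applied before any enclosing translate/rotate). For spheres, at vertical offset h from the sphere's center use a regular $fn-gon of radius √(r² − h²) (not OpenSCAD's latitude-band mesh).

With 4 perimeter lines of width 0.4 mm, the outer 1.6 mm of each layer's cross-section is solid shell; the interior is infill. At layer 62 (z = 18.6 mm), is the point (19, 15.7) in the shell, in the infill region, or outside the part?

outside

At z = 18.6 mm: the cube is present — its section is the full 16×27 rectangle; the r=5.5 sphere at (14.5, 0.5) contributes a regular 8-gon of circumradius √(5.5²−3.4²) = 4.323; the cube at (-0.5, 0.5) is not intersected at this z (z outside [19, 26.5]); Taking the union: the regions partially overlap (shared area 22.09 mm²), so overlapping operands fuse into one piece — 1 connected region. Overall, the cross-section is a single solid region. The nearest boundary edge runs (16.00, 27.00)→(16.00, 4.20); distance from the point to it = 3.00 mm. The point is not inside any of the regions above, so it lies outside the cross-section (3.00 mm from the nearest boundary).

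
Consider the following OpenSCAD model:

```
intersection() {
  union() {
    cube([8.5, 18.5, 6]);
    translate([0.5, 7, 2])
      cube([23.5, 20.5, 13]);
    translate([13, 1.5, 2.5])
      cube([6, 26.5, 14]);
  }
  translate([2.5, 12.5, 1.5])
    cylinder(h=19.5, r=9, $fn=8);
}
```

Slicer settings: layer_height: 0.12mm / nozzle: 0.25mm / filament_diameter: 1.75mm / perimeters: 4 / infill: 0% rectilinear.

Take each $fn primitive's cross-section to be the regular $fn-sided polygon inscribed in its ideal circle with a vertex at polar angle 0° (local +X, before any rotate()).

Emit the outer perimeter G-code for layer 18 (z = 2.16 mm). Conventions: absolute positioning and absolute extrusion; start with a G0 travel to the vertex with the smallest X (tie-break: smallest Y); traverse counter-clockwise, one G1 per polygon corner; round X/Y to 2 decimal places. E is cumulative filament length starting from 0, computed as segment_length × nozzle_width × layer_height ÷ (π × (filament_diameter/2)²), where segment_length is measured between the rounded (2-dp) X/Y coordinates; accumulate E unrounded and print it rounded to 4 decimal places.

At z = 2.16 mm: the cube is present — its section is the full 8.5×18.5 rectangle; the cube at (0.5, 7) is present — its section is the full 23.5×20.5 rectangle; the cube at (13, 1.5) does not reach this height (z outside [2.5, 16.5]); Combining (union): the regions partially overlap (shared area 92.00 mm²), so overlapping operands fuse into one piece — 1 connected region; the r=9 cylinder at (2.5, 12.5) contributes a regular 8-gon of circumradius 9; Taking the intersection: the r=9 cylinder at (2.5, 12.5) partially overlaps the result so far; clipping to the common part keeps 155.43 mm² — 1 connected region. The outline is a single polygon with 11 vertices. Extrusion per mm of travel: 0.25 × 0.12 / (π × 0.875²) = 0.012473. Accumulating E over each segment gives final E = 0.6168.

G0 X0.00 Y4.54 Z2.16
G1 X2.50 Y3.50 E0.0338
G1 X8.50 Y5.99 E0.1148
G1 X8.50 Y7.00 E0.1274
G1 X9.22 Y7.00 E0.1364
G1 X11.50 Y12.50 E0.2106
G1 X8.86 Y18.86 E0.2965
G1 X2.50 Y21.50 E0.3824
G1 X0.50 Y20.67 E0.4094
G1 X0.50 Y18.50 E0.4365
G1 X0.00 Y18.50 E0.4427
G1 X0.00 Y4.54 E0.6168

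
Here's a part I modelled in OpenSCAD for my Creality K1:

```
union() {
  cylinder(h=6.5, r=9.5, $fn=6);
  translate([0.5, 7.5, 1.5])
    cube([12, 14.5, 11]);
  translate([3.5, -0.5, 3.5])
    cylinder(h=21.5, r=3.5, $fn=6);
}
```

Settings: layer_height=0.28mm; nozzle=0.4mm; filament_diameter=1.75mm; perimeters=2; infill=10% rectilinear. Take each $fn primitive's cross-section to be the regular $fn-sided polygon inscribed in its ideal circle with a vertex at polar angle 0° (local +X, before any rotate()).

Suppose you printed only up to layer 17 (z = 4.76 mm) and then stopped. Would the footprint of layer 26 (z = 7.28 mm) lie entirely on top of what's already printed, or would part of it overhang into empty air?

entirely on top

Compare the two slices. At z = 4.76: the r=9.5 cylinder gives a regular 6-gon of circumradius 9.5 (constant along its height) (area = (6/2)·9.500²·sin(360°/6) = 234.48 mm²); the 12×14.5 cube at (0.5, 7.5) contributes its full rectangle (area 174.00 mm²); the r=3.5 cylinder at (3.5, -0.5) contributes a regular 6-gon of circumradius 3.5 (area = (6/2)·3.500²·sin(360°/6) = 31.83 mm²); Merging all regions: the regions partially overlap — summed areas 440.30 mm² minus the doubly-counted overlap 35.07 mm² gives 405.23 mm² — area = 405.23 mm². At z = 7.28: the cylinder does not reach this height (z outside [0, 6.5]); the cube at (0.5, 7.5) (footprint 12×14.5) is included at this height (area 174.00 mm²); the r=3.5 cylinder at (3.5, -0.5) gives a regular 6-gon of circumradius 3.5 (constant along its height) (area = (6/2)·3.500²·sin(360°/6) = 31.83 mm²); Merging all regions: the 2 present regions are separate (no shared area or edge), so areas and boundary lengths simply add and each stays a separate island — area = 205.83 mm². Checking containment: the cross-section at z = 7.28 is a subset of the cross-section at z = 4.76.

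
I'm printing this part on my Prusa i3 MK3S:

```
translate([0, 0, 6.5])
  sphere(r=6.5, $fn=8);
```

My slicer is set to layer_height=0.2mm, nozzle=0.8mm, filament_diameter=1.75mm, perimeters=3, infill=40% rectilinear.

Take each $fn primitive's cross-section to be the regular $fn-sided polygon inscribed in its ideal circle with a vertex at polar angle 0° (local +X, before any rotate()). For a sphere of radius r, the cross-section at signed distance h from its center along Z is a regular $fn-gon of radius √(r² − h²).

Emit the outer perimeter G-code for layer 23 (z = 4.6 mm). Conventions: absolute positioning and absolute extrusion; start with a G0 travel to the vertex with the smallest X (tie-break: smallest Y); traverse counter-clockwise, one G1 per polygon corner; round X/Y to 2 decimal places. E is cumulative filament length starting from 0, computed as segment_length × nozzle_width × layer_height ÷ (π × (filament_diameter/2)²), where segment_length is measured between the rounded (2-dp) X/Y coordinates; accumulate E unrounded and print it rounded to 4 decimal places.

At z = 4.6 mm: the sphere: section is a regular 8-gon, circumradius = √(r²−h²) = √(6.5²−1.9²) = 6.216. The outline is a single polygon with 8 vertices. Extrusion per mm of travel: 0.8 × 0.2 / (π × 0.875²) = 0.066520. Accumulating E over each segment gives final E = 2.5339.

G0 X-6.22 Y0.00 Z4.60
G1 X-4.40 Y-4.40 E0.3167
G1 X0.00 Y-6.22 E0.6335
G1 X4.40 Y-4.40 E0.9502
G1 X6.22 Y0.00 E1.2670
G1 X4.40 Y4.40 E1.5837
G1 X0.00 Y6.22 E1.9004
G1 X-4.40 Y4.40 E2.2172
G1 X-6.22 Y0.00 E2.5339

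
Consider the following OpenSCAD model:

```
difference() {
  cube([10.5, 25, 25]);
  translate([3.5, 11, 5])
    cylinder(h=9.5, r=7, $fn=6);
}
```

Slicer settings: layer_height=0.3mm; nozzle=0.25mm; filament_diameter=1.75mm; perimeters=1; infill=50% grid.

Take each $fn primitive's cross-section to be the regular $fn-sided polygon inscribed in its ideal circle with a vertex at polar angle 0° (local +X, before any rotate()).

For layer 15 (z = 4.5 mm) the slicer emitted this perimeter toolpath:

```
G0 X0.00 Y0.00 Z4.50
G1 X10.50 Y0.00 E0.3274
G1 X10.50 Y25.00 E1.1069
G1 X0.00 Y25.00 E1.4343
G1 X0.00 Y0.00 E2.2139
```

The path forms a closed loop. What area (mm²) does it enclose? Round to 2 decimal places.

Apply the shoelace formula to the sequence of (X, Y) vertices; enclosed area = 262.50 mm².

262.50 mm²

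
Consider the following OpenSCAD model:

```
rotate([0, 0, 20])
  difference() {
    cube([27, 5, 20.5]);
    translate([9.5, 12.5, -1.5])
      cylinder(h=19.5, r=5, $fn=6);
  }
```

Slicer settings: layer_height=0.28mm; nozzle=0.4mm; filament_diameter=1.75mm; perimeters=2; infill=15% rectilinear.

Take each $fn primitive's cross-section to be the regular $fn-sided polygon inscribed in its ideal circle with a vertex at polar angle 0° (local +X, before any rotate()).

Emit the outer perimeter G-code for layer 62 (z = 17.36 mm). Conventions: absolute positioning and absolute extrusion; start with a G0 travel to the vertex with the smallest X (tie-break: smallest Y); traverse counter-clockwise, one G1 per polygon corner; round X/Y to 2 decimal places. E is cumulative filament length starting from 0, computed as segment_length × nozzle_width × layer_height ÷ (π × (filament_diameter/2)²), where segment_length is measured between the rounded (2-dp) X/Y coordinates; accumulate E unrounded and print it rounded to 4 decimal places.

At z = 17.36 mm: the cube is present — its section is the full 27×5 rectangle; the cylinder at (9.5, 12.5): section is a regular 6-gon, circumradius r=5; After the difference (first − rest): starting from the 27×5 cube, the r=5 cylinder at (9.5, 12.5) misses the remaining region (no effect) — 1 connected region; (whole slice rotated 20° about Z — lengths, areas and connectivity unchanged). The outline is a single polygon with 4 vertices. Extrusion per mm of travel: 0.4 × 0.28 / (π × 0.875²) = 0.046564. Accumulating E over each segment gives final E = 2.9799.

G0 X-1.71 Y4.70 Z17.36
G1 X0.00 Y0.00 E0.2329
G1 X25.37 Y9.23 E1.4900
G1 X23.66 Y13.93 E1.7229
G1 X-1.71 Y4.70 E2.9799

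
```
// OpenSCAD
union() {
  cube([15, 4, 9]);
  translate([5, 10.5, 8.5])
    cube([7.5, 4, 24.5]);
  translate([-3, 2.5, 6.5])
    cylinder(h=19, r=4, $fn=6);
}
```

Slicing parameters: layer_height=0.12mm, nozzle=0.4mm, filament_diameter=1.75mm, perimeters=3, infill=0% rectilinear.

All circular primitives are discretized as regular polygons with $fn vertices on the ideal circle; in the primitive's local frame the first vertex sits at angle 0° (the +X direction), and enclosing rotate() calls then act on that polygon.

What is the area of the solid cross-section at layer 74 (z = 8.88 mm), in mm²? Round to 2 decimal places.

At z = 8.88 mm: the 15×4 cube contributes its full rectangle (area 60.00 mm²); the cube at (5, 10.5) (footprint 7.5×4) is included at this height (area 30.00 mm²); the r=4 cylinder at (-3, 2.5) gives a regular 6-gon of circumradius 4 (constant along its height) (area = (6/2)·4.000²·sin(360°/6) = 41.57 mm²); Merging all regions: the regions partially overlap — summed areas 131.57 mm² minus the doubly-counted overlap 1.72 mm² gives 129.85 mm² — area = 129.85 mm². Overall, the cross-section has 2 separate islands. Net area = 129.85 mm².

129.85 mm²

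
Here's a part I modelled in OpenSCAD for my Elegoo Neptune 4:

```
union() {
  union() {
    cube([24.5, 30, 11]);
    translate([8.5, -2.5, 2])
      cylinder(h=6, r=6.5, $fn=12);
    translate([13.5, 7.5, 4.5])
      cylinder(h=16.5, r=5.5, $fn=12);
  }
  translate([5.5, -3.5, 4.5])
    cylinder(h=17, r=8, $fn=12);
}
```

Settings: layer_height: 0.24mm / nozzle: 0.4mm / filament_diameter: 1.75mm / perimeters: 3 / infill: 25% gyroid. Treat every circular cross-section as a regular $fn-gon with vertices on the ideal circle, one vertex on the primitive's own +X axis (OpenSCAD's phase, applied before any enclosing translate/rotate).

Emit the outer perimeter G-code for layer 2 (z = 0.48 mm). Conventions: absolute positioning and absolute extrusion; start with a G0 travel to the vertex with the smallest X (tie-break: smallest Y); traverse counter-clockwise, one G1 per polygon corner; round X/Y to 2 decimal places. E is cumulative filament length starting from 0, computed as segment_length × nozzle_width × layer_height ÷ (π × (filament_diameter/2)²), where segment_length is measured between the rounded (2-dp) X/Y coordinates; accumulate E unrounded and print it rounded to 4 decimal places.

G0 X0.00 Y0.00 Z0.48
G1 X24.50 Y0.00 E0.9778
G1 X24.50 Y30.00 E2.1752
G1 X0.00 Y30.00 E3.1531
G1 X0.00 Y0.00 E4.3504

At z = 0.48 mm: the cube (footprint 24.5×30) is included at this height; the cylinder at (8.5, -2.5) does not reach this height (z outside [2, 8]); the cylinder at (13.5, 7.5) does not reach this height (z outside [4.5, 21]); Merging all regions: only the 24.5×30 cube is present, so the union is just that shape — 1 connected region; the cylinder at (5.5, -3.5) does not reach this height (z outside [4.5, 21.5]); Combining (union): only that combined region is present, so the union is just that shape — 1 connected region. The outline is a single polygon with 4 vertices. Extrusion per mm of travel: 0.4 × 0.24 / (π × 0.875²) = 0.039912. Accumulating E over each segment gives final E = 4.3504.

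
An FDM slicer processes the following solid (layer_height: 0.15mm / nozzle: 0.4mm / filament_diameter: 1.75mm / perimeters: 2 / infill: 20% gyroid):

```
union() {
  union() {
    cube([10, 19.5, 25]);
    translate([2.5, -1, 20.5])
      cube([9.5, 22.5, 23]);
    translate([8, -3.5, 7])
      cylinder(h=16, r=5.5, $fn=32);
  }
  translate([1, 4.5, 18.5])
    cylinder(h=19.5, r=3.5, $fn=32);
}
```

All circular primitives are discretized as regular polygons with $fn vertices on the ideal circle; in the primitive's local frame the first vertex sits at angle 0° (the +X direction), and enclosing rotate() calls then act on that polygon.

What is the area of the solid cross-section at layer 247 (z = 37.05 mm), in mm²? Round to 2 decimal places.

243.00 mm²

At z = 37.05 mm: the cube is not intersected at this z (z outside [0, 25]); the 9.5×22.5 cube at (2.5, -1) contributes its full rectangle (area 213.75 mm²); the cylinder at (8, -3.5) is absent (z outside [7, 23]); Merging all regions: only the 9.5×22.5 cube at (2.5, -1) is present, so the union is just that shape — area = 213.75 mm²; the r=3.5 cylinder at (1, 4.5) contributes a regular 32-gon of circumradius 3.5 (area = (32/2)·3.500²·sin(360°/32) = 38.24 mm²); Taking the union: the regions partially overlap — summed areas 251.99 mm² minus the doubly-counted overlap 8.98 mm² gives 243.00 mm² — area = 243.00 mm². Overall, the cross-section is a single solid region. Net area = 243.00 mm².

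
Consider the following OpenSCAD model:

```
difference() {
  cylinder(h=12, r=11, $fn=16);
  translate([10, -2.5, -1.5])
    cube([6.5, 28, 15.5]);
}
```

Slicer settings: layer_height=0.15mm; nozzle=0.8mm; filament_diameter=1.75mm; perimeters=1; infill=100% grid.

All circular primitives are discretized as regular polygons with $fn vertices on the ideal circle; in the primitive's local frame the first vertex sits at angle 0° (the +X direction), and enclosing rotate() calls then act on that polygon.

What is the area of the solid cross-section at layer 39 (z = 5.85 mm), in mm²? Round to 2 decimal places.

366.09 mm²

At z = 5.85 mm: the r=11 cylinder gives a regular 16-gon of circumradius 11 (constant along its height) (area = (16/2)·11.000²·sin(360°/16) = 370.44 mm²); the 6.5×28 cube at (10, -2.5) contributes its full rectangle (area 182.00 mm²); After the difference (first − rest): starting from the r=11 cylinder (370.44 mm²), the 6.5×28 cube at (10, -2.5) partially overlaps it — only the 4.35 mm² overlap (of its 182.00 mm²) is removed, clipping the outline — area = 366.09 mm². Overall, the cross-section is a single solid region. Net area = 366.09 mm².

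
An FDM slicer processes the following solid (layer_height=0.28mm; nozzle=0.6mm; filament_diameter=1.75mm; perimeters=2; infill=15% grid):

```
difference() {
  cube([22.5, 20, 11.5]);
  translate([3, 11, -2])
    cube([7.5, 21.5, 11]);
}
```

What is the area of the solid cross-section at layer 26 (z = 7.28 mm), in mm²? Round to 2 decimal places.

382.50 mm²

At z = 7.28 mm: the cube is present — its section is the full 22.5×20 rectangle (area 450.00 mm²); the cube at (3, 11) (footprint 7.5×21.5) is included at this height (area 161.25 mm²); After the difference (first − rest): starting from the 22.5×20 cube (450.00 mm²), the 7.5×21.5 cube at (3, 11) partially overlaps it — only the 67.50 mm² overlap (of its 161.25 mm²) is removed, clipping the outline — area = 382.50 mm². Overall, the cross-section is a single solid region. Net area = 382.50 mm².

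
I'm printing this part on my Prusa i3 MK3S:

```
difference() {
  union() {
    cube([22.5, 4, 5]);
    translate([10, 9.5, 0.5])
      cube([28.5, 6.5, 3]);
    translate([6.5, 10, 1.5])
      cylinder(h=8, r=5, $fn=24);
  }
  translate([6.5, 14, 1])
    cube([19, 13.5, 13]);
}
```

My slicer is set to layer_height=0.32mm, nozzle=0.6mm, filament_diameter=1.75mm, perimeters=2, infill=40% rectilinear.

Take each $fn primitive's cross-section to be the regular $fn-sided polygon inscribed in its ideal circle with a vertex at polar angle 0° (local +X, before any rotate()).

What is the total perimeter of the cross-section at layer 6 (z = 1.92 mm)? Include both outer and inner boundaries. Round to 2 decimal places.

At z = 1.92 mm: the cube (footprint 22.5×4) is included at this height (perimeter 53.00 mm); the cube at (10, 9.5) is present — its section is the full 28.5×6.5 rectangle (perimeter 70.00 mm); the cylinder at (6.5, 10): section is a regular 24-gon, circumradius r=5 (perimeter = 2·24·5.000·sin(180°/24) = 31.33 mm); Taking the union: the regions partially overlap (shared area 4.32 mm²), so the edge portions inside another operand are dropped and the merged outline is re-measured after clipping — boundary = 144.36 mm; the cube at (6.5, 14) (footprint 19×13.5) is included at this height (perimeter 65.00 mm); Taking the first minus the rest: starting from the result so far, the 19×13.5 cube at (6.5, 14) partially overlaps it — only the 32.95 mm² overlap (of its 256.50 mm²) is removed, clipping the outline — boundary = 145.14 mm. Overall, the cross-section has 2 separate islands. Total boundary length (outer) = 145.14 mm.

145.14 mm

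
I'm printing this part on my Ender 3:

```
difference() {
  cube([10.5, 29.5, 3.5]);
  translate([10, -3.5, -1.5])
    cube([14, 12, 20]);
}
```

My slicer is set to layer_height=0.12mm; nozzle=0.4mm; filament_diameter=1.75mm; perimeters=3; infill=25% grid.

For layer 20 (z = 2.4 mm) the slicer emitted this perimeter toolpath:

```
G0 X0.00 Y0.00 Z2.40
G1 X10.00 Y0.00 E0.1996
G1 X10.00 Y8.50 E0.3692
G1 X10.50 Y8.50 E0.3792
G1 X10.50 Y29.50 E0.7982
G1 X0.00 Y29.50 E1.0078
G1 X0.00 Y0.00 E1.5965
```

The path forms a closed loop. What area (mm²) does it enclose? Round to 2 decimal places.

305.50 mm²

Apply the shoelace formula to the sequence of (X, Y) vertices; enclosed area = 305.50 mm².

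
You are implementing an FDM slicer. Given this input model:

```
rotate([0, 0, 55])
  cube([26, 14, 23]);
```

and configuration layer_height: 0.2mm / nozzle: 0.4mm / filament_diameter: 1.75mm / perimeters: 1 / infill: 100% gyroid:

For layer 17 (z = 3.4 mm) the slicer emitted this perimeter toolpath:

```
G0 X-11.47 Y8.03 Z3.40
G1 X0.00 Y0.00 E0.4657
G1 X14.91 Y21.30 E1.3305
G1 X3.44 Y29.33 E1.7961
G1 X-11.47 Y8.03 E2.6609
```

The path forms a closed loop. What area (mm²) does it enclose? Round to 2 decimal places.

Apply the shoelace formula to the sequence of (X, Y) vertices; enclosed area = 364.04 mm².

364.04 mm²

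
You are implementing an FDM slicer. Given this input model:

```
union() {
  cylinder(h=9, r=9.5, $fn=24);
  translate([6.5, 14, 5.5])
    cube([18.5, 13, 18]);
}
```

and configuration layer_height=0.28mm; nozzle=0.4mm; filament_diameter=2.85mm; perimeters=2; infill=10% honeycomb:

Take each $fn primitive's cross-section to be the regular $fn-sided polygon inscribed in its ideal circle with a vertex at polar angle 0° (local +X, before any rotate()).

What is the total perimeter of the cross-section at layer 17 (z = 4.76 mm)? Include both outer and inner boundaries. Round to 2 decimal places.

59.52 mm

At z = 4.76 mm: the cylinder: section is a regular 24-gon, circumradius r=9.5 (perimeter = 2·24·9.500·sin(180°/24) = 59.52 mm); the cube at (6.5, 14) is absent (z outside [5.5, 23.5]); Merging all regions: only the r=9.5 cylinder is present, so the union is just that shape — boundary = 59.52 mm. Overall, the cross-section is a single solid region. Total boundary length (outer) = 59.52 mm.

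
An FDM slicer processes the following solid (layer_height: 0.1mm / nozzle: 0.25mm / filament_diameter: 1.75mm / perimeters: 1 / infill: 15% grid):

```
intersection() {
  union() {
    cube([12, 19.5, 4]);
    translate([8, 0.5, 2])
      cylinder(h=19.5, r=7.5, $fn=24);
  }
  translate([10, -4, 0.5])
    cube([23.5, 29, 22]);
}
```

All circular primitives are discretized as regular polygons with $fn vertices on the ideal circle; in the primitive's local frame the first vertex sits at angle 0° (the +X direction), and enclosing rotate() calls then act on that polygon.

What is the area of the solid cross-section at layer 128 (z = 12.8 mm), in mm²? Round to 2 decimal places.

51.33 mm²

At z = 12.8 mm: the cube is absent (z outside [0, 4]); the r=7.5 cylinder at (8, 0.5) gives a regular 24-gon of circumradius 7.5 (constant along its height) (area = (24/2)·7.500²·sin(360°/24) = 174.70 mm²); Combining (union): only the r=7.5 cylinder at (8, 0.5) is present, so the union is just that shape — area = 174.70 mm²; the 23.5×29 cube at (10, -4) contributes its full rectangle (area 681.50 mm²); After intersecting: the 23.5×29 cube at (10, -4) partially overlaps that combined region; clipping to the common part keeps 51.33 mm² — area = 51.33 mm². Overall, the cross-section is a single solid region. Net area = 51.33 mm².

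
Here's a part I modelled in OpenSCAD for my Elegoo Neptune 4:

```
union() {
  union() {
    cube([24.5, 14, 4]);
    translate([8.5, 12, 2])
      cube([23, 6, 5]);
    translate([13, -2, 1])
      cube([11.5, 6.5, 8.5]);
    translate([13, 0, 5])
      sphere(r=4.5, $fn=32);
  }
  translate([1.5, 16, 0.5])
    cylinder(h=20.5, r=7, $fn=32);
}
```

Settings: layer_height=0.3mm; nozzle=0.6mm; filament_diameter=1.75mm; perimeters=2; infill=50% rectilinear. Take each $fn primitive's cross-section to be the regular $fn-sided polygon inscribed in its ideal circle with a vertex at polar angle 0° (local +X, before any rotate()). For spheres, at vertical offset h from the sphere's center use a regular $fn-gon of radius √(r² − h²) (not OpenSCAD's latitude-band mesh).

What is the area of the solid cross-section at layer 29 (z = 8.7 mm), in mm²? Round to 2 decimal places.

238.54 mm²

At z = 8.7 mm: the cube is not intersected at this z (z outside [0, 4]); the cube at (8.5, 12) does not reach this height (z outside [2, 7]); the cube at (13, -2) (footprint 11.5×6.5) is included at this height (area 74.75 mm²); the sphere at (13, 0): section is a regular 32-gon, circumradius = √(r²−h²) = √(4.5²−3.7²) = 2.561 (area = (32/2)·2.561²·sin(360°/32) = 20.48 mm²); Merging all regions: the regions partially overlap — summed areas 95.23 mm² minus the doubly-counted overlap 9.64 mm² gives 85.59 mm² — area = 85.59 mm²; the r=7 cylinder at (1.5, 16) gives a regular 32-gon of circumradius 7 (constant along its height) (area = (32/2)·7.000²·sin(360°/32) = 152.95 mm²); Combining (union): the 2 present regions are separate (no shared area or edge), so areas and boundary lengths simply add and each stays a separate island — area = 238.54 mm². Overall, the cross-section has 2 separate islands. Net area = 238.54 mm².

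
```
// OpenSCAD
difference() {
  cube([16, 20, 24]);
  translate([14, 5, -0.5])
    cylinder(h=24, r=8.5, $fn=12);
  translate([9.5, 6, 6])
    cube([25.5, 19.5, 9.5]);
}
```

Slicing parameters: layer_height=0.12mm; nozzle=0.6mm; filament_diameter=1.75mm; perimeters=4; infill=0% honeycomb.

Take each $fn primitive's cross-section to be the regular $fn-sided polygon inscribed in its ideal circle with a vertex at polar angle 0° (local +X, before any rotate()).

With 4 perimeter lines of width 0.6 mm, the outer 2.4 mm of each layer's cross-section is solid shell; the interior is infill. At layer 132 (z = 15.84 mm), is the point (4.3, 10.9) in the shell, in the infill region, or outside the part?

At z = 15.84 mm: the cube (footprint 16×20) is included at this height; the r=8.5 cylinder at (14, 5) gives a regular 12-gon of circumradius 8.5 (constant along its height); the cube at (9.5, 6) is not intersected at this z (z outside [6, 15.5]); Taking the first minus the rest: starting from the 16×20 cube, the r=8.5 cylinder at (14, 5) partially overlaps it — only the 119.60 mm² overlap (of its 216.75 mm²) is removed, clipping the outline — 1 connected region. Overall, the cross-section is a single solid region. The nearest boundary edge runs (9.75, 12.36)→(6.64, 9.25); distance from the point to it = 2.86 mm. The point is inside the cross-section and 2.86 mm from the nearest boundary — more than the 2.4 mm shell width (4 × 0.6), so it's in the infill interior.

infill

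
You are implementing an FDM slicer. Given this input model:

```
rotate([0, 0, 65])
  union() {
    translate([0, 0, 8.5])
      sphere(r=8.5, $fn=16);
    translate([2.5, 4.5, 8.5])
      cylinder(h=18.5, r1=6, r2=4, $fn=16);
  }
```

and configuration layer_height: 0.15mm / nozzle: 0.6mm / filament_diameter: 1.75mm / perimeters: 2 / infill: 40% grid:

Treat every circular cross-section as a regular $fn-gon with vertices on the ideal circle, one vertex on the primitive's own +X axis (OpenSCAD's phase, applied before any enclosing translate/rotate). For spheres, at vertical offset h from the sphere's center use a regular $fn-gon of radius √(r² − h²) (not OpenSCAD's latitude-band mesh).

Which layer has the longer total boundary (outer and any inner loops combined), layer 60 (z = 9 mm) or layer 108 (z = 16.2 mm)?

layer 60 (z = 9 mm)

Layer 60 (z = 9): the r=8.5 sphere contributes a regular 16-gon of circumradius √(8.5²−0.5²) = 8.485 (perimeter = 2·16·8.485·sin(180°/16) = 52.97 mm); the cone at (2.5, 4.5): at t=0.027 of its height the radius interpolates to r₁+(r₂−r₁)t = 5.946, giving a regular 16-gon of that circumradius (perimeter = 2·16·5.946·sin(180°/16) = 37.12 mm); Merging all regions: the regions partially overlap (shared area 83.21 mm²), so the edge portions inside another operand are dropped and the merged outline is re-measured after clipping — boundary = 56.84 mm; (rotated 65° about Z; rotation is an isometry so areas/perimeters/island counts are preserved). So its perimeter = 56.84 mm. Layer 108 (z = 16.2): the sphere: section is a regular 16-gon, circumradius = √(r²−h²) = √(8.5²−7.7²) = 3.600 (perimeter = 2·16·3.600·sin(180°/16) = 22.47 mm); the cone at (2.5, 4.5) (r1=6→r2=4) has section circumradius 5.168 here — a regular 16-gon (perimeter = 2·16·5.168·sin(180°/16) = 32.26 mm); Merging all regions: the regions partially overlap (shared area 16.57 mm²), so the edge portions inside another operand are dropped and the merged outline is re-measured after clipping — boundary = 38.85 mm; (rotated 65° about Z; rotation is an isometry so areas/perimeters/island counts are preserved). So its perimeter = 38.85 mm. Layer 60 is larger (56.84 vs 38.85 mm).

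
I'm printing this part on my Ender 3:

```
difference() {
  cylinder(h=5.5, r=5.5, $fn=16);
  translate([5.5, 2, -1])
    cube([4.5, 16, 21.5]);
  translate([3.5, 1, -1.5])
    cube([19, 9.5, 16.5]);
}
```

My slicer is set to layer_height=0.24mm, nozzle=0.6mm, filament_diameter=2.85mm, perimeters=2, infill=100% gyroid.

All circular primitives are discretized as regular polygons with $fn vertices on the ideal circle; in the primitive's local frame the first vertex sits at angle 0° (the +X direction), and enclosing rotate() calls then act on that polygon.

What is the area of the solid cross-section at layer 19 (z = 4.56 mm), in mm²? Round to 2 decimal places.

At z = 4.56 mm: the r=5.5 cylinder gives a regular 16-gon of circumradius 5.5 (constant along its height) (area = (16/2)·5.500²·sin(360°/16) = 92.61 mm²); the cube at (5.5, 2) (footprint 4.5×16) is included at this height (area 72.00 mm²); the cube at (3.5, 1) is present — its section is the full 19×9.5 rectangle (area 180.50 mm²); After the difference (first − rest): starting from the r=5.5 cylinder (92.61 mm²), the 4.5×16 cube at (5.5, 2) misses the remaining region (no effect); the 19×9.5 cube at (3.5, 1) partially overlaps it — only the 3.68 mm² overlap (of its 180.50 mm²) is removed, clipping the outline — area = 88.93 mm². Overall, the cross-section is a single solid region. Net area = 88.93 mm².

88.93 mm²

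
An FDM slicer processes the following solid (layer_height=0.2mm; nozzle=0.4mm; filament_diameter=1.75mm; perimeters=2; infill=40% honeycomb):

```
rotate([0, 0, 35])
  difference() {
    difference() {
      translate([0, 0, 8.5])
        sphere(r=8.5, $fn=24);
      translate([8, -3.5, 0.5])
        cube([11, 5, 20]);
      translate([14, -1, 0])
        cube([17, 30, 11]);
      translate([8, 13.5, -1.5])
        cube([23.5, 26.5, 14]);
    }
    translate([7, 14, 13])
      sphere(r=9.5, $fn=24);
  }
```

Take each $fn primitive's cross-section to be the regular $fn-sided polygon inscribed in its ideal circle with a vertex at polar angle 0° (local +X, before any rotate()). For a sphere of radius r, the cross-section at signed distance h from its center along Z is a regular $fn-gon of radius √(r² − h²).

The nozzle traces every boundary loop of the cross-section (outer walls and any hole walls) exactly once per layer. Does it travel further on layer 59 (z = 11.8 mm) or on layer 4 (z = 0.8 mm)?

layer 59 (z = 11.8 mm)

Layer 59 (z = 11.8): the r=8.5 sphere slices to a regular 24-gon of circumradius 7.833 (√(r²−h²) with h=3.3 from center) (perimeter = 2·24·7.833·sin(180°/24) = 49.08 mm); the 11×5 cube at (8, -3.5) contributes its full rectangle (perimeter 32.00 mm); the cube at (14, -1) is not intersected at this z (z outside [0, 11]); the cube at (8, 13.5) is present — its section is the full 23.5×26.5 rectangle (perimeter 100.00 mm); After the difference (first − rest): starting from the r=8.5 sphere, the 11×5 cube at (8, -3.5) misses the remaining region (no effect); the 23.5×26.5 cube at (8, 13.5) misses the remaining region (no effect) — boundary = 49.08 mm; the sphere at (7, 14): section is a regular 24-gon, circumradius = √(r²−h²) = √(9.5²−1.2²) = 9.424 (perimeter = 2·24·9.424·sin(180°/24) = 59.04 mm); Subtracting the remaining from the first: starting from the result so far, the r=9.5 sphere at (7, 14) partially overlaps it — only the 7.09 mm² overlap (of its 275.83 mm²) is removed, clipping the outline — boundary = 49.01 mm; (rotated 35° about Z; rotation is an isometry so areas/perimeters/island counts are preserved). So its perimeter = 49.01 mm. Layer 4 (z = 0.8): the r=8.5 sphere slices to a regular 24-gon of circumradius 3.600 (√(r²−h²) with h=7.7 from center) (perimeter = 2·24·3.600·sin(180°/24) = 22.55 mm); the cube at (8, -3.5) is present — its section is the full 11×5 rectangle (perimeter 32.00 mm); the cube at (14, -1) (footprint 17×30) is included at this height (perimeter 94.00 mm); the 23.5×26.5 cube at (8, 13.5) contributes its full rectangle (perimeter 100.00 mm); After the difference (first − rest): starting from the r=8.5 sphere, the 11×5 cube at (8, -3.5) misses the remaining region (no effect); the 17×30 cube at (14, -1) misses the remaining region (no effect); the 23.5×26.5 cube at (8, 13.5) misses the remaining region (no effect) — boundary = 22.55 mm; the sphere at (7, 14) does not reach this height (|z−center|=12.200 > r=9.5); After the difference (first − rest): none of the subtracted shapes is present at this height, so that combined region is unchanged — boundary = 22.55 mm; (whole slice rotated 35° about Z — lengths, areas and connectivity unchanged). So its perimeter = 22.55 mm. Layer 59 is larger (49.01 vs 22.55 mm).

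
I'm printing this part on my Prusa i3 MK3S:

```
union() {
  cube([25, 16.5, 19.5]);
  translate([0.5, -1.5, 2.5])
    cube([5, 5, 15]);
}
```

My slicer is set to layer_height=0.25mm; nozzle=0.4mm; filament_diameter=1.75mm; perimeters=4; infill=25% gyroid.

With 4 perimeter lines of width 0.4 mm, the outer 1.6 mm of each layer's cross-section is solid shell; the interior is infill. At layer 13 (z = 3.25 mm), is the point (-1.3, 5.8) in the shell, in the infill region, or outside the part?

outside

At z = 3.25 mm: the cube (footprint 25×16.5) is included at this height; the cube at (0.5, -1.5) is present — its section is the full 5×5 rectangle; Merging all regions: the regions partially overlap (shared area 17.50 mm²), so overlapping operands fuse into one piece — 1 connected region. Overall, the cross-section is a single solid region. The nearest boundary edge runs (0.00, 0.00)→(0.00, 16.50); distance from the point to it = 1.30 mm. The point is not inside any of the regions above, so it lies outside the cross-section (1.30 mm from the nearest boundary).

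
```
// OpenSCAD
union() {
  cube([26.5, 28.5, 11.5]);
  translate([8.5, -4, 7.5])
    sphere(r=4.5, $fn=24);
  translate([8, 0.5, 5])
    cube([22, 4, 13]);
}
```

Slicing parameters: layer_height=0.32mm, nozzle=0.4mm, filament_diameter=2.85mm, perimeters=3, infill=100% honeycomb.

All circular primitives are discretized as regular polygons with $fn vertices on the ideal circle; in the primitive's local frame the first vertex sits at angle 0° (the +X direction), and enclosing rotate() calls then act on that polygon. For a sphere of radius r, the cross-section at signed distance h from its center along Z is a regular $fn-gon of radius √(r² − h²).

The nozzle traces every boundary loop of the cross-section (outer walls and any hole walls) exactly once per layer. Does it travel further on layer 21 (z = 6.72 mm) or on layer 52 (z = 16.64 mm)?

Layer 21 (z = 6.72): the cube is present — its section is the full 26.5×28.5 rectangle (perimeter 110.00 mm); the r=4.5 sphere at (8.5, -4) slices to a regular 24-gon of circumradius 4.432 (√(r²−h²) with h=0.78 from center) (perimeter = 2·24·4.432·sin(180°/24) = 27.77 mm); the cube at (8, 0.5) (footprint 22×4) is included at this height (perimeter 52.00 mm); Taking the union: the regions partially overlap (shared area 75.01 mm²), so the edge portions inside another operand are dropped and the merged outline is re-measured after clipping — boundary = 137.33 mm. So its perimeter = 137.33 mm. Layer 52 (z = 16.64): the cube is absent (z outside [0, 11.5]); the sphere at (8.5, -4) is absent (|z−center|=9.140 > r=4.5); the cube at (8, 0.5) (footprint 22×4) is included at this height (perimeter 52.00 mm); Merging all regions: only the 22×4 cube at (8, 0.5) is present, so the union is just that shape — boundary = 52.00 mm. So its perimeter = 52.00 mm. Layer 21 is larger (137.33 vs 52.00 mm).

layer 21 (z = 6.72 mm)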